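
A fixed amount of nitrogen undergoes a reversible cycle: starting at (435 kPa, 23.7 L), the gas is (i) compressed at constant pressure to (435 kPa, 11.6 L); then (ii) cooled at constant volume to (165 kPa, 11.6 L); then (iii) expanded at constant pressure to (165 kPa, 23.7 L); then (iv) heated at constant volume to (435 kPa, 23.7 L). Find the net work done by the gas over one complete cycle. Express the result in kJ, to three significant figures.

Constant-volume legs do no work.
W(i) = (435)(11.6 − 23.7) = -5264 J; W(iii) = (165)(23.7 − 11.6) = 1996 J.
W_net = -5264 + 1996 = -3267 J (the counter-clockwise enclosed area).

W_net ≈ -3.27 kJ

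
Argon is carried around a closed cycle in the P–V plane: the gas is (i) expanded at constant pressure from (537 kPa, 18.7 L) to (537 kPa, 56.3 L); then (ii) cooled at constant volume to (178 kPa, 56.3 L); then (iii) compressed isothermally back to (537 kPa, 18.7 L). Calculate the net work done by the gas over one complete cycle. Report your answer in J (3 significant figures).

Leg (i): W = PΔV = (537)(56.3 − 18.7) = 20191 J.
Leg (ii): W = 0.
Leg (iii): W = PᵢVᵢ ln(V_f/Vᵢ) = (10021) ln(18.7/56.3) = -11045 J.
W_net = 20191 − 11045 = 9146 J.

W_net ≈ 9150 J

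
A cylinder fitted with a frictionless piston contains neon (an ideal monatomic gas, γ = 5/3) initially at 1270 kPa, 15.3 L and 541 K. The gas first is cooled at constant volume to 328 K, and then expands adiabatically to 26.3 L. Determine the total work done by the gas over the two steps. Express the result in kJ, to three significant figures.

Step 1 (isochoric): W = 0 (constant volume).
After step 1: P = 770 kPa (V unchanged).
Step 2 (adiabatic): W = (P₁V₁ − P₂V₂)/(γ−1) = (11781 − 8210)/0.667 = 5356 J.
W_total = 0 + 5356 = 5356 J.

W_total ≈ 5.36 kJ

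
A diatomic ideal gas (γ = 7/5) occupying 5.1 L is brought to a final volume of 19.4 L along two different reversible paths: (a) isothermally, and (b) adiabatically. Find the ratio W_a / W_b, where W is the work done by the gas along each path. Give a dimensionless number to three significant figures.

W_a / W_b ≈ 1.29

Path (a) isothermal: W = P₁V₁ ln(V₂/V₁) → W_a/(P₁V₁) = 1.336.
Path (b) adiabatic: W = P₁V₁(1 − (V₁/V₂)^(γ−1))/(γ−1) → W_b/(P₁V₁) = 1.035.
W_a / W_b = 1.336 / 1.035 = 1.291.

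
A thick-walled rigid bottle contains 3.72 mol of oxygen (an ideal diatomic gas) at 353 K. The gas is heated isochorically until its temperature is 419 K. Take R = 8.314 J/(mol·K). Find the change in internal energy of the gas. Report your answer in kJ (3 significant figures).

Constant volume ⇒ W = 0, so Q = ΔU = nCᵥΔT with Cᵥ = 5R/2 = 20.79 J/(mol·K).
ΔU = (3.72)(20.79)(419 − 353) = 5103 J.

ΔU ≈ 5.10 kJ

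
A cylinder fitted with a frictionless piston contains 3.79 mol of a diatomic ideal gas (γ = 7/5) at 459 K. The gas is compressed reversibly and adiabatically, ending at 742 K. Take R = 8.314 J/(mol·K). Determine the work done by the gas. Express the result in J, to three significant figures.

W ≈ -22300 J

Adiabatic ⇒ Q = 0, so W_by = −ΔU = nCᵥ(T₁ − T₂).
Cᵥ = 5R/2 = 20.79 J/(mol·K).
W = (3.79)(20.79)(459 − 742) = -22293 J.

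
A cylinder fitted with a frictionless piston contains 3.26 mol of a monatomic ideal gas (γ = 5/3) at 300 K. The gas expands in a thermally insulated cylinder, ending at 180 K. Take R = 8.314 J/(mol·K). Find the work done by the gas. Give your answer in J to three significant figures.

Adiabatic ⇒ Q = 0, so W_by = −ΔU = nCᵥ(T₁ − T₂).
Cᵥ = 3R/2 = 12.47 J/(mol·K).
W = (3.26)(12.47)(300 − 180) = 4879 J.

W ≈ 4880 J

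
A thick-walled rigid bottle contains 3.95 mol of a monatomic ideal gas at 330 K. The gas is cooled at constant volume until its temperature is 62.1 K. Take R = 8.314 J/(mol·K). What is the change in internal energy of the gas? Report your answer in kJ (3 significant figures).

ΔU ≈ -13.2 kJ

Constant volume ⇒ W = 0, so Q = ΔU = nCᵥΔT with Cᵥ = 3R/2 = 12.47 J/(mol·K).
ΔU = (3.95)(12.47)(62.1 − 330) = -13197 J.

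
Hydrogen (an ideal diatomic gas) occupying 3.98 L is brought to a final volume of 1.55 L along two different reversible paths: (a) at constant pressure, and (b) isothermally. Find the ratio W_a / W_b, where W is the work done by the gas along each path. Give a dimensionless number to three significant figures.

Path (a) isobaric: W = P₁(V₂ − V₁) → W_a/(P₁V₁) = -0.6106.
Path (b) isothermal: W = P₁V₁ ln(V₂/V₁) → W_b/(P₁V₁) = -0.943.
W_a / W_b = -0.6106 / -0.943 = 0.6474.

W_a / W_b ≈ 0.647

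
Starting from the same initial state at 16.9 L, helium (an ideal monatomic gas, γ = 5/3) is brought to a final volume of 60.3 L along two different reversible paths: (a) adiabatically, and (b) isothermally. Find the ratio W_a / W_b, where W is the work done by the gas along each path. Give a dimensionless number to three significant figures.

W_a / W_b ≈ 0.674

Path (a) adiabatic: W = P₁V₁(1 − (V₁/V₂)^(γ−1))/(γ−1) → W_a/(P₁V₁) = 0.8576.
Path (b) isothermal: W = P₁V₁ ln(V₂/V₁) → W_b/(P₁V₁) = 1.272.
W_a / W_b = 0.8576 / 1.272 = 0.6742.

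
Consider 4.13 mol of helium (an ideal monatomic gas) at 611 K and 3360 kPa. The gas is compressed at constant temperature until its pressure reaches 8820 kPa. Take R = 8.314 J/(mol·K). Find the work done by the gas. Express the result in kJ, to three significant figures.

W ≈ -20.2 kJ

Isothermal process: W = nRT ln(V₂/V₁) = nRT ln(P₁/P₂).
W = (4.13)(8.314)(611) × ln(3360/8820)
  = 20980 × ln(0.381) = 20980 × -0.9651
W_by_gas = -20247 J.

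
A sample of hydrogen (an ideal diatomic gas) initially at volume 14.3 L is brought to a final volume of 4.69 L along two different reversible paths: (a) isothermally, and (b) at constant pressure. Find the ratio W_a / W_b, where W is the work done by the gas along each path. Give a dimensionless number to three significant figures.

W_a / W_b ≈ 1.66

Path (a) isothermal: W = P₁V₁ ln(V₂/V₁) → W_a/(P₁V₁) = -1.115.
Path (b) isobaric: W = P₁(V₂ − V₁) → W_b/(P₁V₁) = -0.672.
W_a / W_b = -1.115 / -0.672 = 1.659.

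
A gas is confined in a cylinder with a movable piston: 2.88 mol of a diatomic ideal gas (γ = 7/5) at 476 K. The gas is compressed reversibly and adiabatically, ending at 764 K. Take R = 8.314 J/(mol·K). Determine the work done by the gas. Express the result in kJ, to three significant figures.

W ≈ -17.2 kJ

Adiabatic ⇒ Q = 0, so W_by = −ΔU = nCᵥ(T₁ − T₂).
Cᵥ = 5R/2 = 20.79 J/(mol·K).
W = (2.88)(20.79)(476 − 764) = -17240 J.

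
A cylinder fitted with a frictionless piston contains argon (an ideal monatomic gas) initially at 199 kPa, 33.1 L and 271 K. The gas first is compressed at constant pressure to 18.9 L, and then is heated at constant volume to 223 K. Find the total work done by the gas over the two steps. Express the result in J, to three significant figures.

W_total ≈ -2830 J

Step 1 (isobaric): W = PΔV = (199 kPa)(18.9 − 33.1 L) = -2826 J.
Step 2 (isochoric): W = 0 (constant volume).
W_total = -2826 + 0 = -2826 J.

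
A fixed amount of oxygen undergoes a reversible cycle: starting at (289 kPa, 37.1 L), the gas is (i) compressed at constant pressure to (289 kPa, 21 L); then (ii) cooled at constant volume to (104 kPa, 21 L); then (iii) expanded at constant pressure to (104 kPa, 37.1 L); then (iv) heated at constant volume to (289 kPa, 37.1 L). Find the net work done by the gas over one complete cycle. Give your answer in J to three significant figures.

W_net ≈ -2980 J

Constant-volume legs do no work.
W(i) = (289)(21 − 37.1) = -4653 J; W(iii) = (104)(37.1 − 21) = 1674 J.
W_net = -4653 + 1674 = -2979 J (the counter-clockwise enclosed area).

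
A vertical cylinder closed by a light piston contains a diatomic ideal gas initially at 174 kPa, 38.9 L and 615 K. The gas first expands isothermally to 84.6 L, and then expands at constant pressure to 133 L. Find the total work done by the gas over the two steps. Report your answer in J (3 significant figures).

W_total ≈ 9130 J

Step 1 (isothermal): W = P₁V₁ ln(V₂/V₁) = (6769) ln(84.6/38.9) = 5259 J.
After step 1: P = 80.01 kPa, V = 84.6 L, T = 615 K.
Step 2 (isobaric): W = PΔV = (80.01 kPa)(133 − 84.6 L) = 3872 J.
W_total = 5259 + 3872 = 9131 J.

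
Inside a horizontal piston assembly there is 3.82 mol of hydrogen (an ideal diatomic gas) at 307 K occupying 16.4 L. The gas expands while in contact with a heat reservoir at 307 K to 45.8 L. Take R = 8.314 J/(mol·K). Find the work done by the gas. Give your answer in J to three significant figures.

Isothermal: W = nRT ln(V₂/V₁).
W = (3.82)(8.314)(307) × ln(45.8/16.4)
  = 9750 × 1.027
W_by_gas = 10013 J.

W ≈ 10000 J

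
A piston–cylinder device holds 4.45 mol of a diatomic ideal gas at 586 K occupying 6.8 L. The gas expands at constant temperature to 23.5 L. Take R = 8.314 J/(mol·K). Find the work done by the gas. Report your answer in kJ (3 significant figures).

W ≈ 26.9 kJ

Isothermal: W = nRT ln(V₂/V₁).
W = (4.45)(8.314)(586) × ln(23.5/6.8)
  = 21680 × 1.24
W_by_gas = 26885 J.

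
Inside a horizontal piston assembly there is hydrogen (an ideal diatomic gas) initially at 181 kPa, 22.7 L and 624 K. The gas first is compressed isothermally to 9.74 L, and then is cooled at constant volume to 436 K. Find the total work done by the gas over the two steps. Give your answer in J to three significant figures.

W_total ≈ -3480 J

Step 1 (isothermal): W = P₁V₁ ln(V₂/V₁) = (4109) ln(9.74/22.7) = -3476 J.
Step 2 (isochoric): W = 0 (constant volume).
W_total = -3476 + 0 = -3476 J.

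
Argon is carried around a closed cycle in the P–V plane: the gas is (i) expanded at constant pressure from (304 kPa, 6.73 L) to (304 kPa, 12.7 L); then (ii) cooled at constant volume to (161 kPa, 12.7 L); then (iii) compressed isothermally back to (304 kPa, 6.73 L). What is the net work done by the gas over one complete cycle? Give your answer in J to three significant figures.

W_net ≈ 516 J

Leg (i): W = PΔV = (304)(12.7 − 6.73) = 1815 J.
Leg (ii): W = 0.
Leg (iii): W = PᵢVᵢ ln(V_f/Vᵢ) = (2045) ln(6.73/12.7) = -1298 J.
W_net = 1815 − 1298 = 516.4 J.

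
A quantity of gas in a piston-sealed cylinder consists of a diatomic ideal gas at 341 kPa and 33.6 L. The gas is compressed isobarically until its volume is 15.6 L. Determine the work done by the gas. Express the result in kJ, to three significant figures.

Isobaric: W = P ΔV.
W = (341 kPa)(15.6 − 33.6 L) = (341)(-18) = -6138 J.

W ≈ -6.14 kJ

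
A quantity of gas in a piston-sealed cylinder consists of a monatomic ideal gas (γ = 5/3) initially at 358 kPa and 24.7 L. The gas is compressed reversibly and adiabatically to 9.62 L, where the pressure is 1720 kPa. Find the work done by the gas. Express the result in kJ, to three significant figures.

Adiabatic: W = (P₁V₁ − P₂V₂)/(γ − 1) with γ = 5/3.
P₁V₁ = 8843 J, P₂V₂ = 16546 J.
W = (8843 − 16546) / 0.6667 = -11556 J.

W ≈ -11.6 kJ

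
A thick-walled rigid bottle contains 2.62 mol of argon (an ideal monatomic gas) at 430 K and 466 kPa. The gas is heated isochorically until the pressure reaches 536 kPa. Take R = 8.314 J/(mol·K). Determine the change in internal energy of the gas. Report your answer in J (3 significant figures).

ΔU ≈ 2110 J

Constant volume ⇒ W = 0, so Q = ΔU = nCᵥΔT with Cᵥ = 3R/2 = 12.47 J/(mol·K).
At constant V, T₂/T₁ = P₂/P₁ ⇒ ΔT = T₁(P₂/P₁ − 1) = 430·(536/466 − 1) = 64.59 K.
ΔU = (2.62)(12.47)(64.59) = 2110 J.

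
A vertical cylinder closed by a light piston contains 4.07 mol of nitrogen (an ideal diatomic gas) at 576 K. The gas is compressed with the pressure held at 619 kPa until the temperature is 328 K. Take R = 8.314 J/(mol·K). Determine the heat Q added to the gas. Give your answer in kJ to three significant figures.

Q ≈ -29.4 kJ

Isobaric: W = nRΔT = (4.07)(8.314)(-248) = -8392 J.
ΔU = nCᵥΔT with Cᵥ = 5R/2: ΔU = (4.07)(20.79)(-248) = -20980 J.
Q = ΔU + W = -20980 − 8392 = -29371 J.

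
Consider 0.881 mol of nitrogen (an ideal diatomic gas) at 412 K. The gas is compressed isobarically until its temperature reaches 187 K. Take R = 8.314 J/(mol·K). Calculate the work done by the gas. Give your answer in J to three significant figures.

W ≈ -1650 J

Isobaric: W = P ΔV = nR ΔT.
W = (0.881)(8.314)(187 − 412) = -1648 J.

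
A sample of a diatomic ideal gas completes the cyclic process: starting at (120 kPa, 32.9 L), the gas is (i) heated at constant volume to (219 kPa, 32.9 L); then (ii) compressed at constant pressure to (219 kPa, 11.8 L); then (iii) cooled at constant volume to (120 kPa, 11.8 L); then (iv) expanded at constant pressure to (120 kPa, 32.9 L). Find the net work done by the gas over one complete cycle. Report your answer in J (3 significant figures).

W_net ≈ -2090 J

Constant-volume legs do no work.
W(ii) = (219)(11.8 − 32.9) = -4621 J; W(iv) = (120)(32.9 − 11.8) = 2532 J.
W_net = -4621 + 2532 = -2089 J (the counter-clockwise enclosed area).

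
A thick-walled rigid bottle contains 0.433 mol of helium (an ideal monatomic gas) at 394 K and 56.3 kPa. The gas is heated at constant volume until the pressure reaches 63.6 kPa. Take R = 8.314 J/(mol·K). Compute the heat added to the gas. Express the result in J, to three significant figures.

Q ≈ 276 J

Constant volume ⇒ W = 0, so Q = ΔU = nCᵥΔT with Cᵥ = 3R/2 = 12.47 J/(mol·K).
At constant V, T₂/T₁ = P₂/P₁ ⇒ ΔT = T₁(P₂/P₁ − 1) = 394·(63.6/56.3 − 1) = 51.09 K.
ΔU = (0.433)(12.47)(51.09) = 275.9 J.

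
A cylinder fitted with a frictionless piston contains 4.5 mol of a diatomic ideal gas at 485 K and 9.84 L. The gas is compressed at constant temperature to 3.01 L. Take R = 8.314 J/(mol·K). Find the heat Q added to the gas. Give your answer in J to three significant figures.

Q ≈ -21500 J

Isothermal ⇒ ΔU = 0, so Q = W = nRT ln(V₂/V₁).
Q = (4.5)(8.314)(485) ln(3.01/9.84) = 18145 × -1.185 = -21493 J.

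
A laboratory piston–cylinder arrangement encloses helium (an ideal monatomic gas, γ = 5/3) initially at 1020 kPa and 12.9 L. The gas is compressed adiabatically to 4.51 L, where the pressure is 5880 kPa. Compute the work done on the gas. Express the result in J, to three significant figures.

Adiabatic: W = (P₁V₁ − P₂V₂)/(γ − 1) with γ = 5/3.
P₁V₁ = 13158 J, P₂V₂ = 26519 J.
W = (13158 − 26519) / 0.6667 = -20041 J.
Work on gas = −W_by = 20041 J.

W ≈ 20000 J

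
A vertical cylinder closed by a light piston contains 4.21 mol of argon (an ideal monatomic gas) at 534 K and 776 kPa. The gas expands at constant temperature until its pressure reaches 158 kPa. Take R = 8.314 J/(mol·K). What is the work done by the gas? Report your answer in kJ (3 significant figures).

Isothermal process: W = nRT ln(V₂/V₁) = nRT ln(P₁/P₂).
W = (4.21)(8.314)(534) × ln(776/158)
  = 18691 × ln(4.911) = 18691 × 1.592
W_by_gas = 29748 J.

W ≈ 29.7 kJ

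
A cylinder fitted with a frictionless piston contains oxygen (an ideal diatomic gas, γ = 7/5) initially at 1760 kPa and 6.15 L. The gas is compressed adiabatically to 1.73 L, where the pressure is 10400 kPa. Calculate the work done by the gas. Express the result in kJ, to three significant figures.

Adiabatic: W = (P₁V₁ − P₂V₂)/(γ − 1) with γ = 7/5.
P₁V₁ = 10824 J, P₂V₂ = 17992 J.
W = (10824 − 17992) / 0.4 = -17920 J.

W ≈ -17.9 kJ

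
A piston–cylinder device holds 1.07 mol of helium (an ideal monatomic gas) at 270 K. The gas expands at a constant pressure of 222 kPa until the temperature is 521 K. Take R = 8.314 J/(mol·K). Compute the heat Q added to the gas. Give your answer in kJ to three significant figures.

Q ≈ 5.58 kJ

Isobaric: W = nRΔT = (1.07)(8.314)(251) = 2233 J.
ΔU = nCᵥΔT with Cᵥ = 3R/2: ΔU = (1.07)(12.47)(251) = 3349 J.
Q = ΔU + W = 3349 + 2233 = 5582 J.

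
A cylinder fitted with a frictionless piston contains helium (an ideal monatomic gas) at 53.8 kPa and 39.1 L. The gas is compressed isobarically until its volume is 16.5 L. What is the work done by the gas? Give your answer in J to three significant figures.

W ≈ -1220 J

Isobaric: W = P ΔV.
W = (53.8 kPa)(16.5 − 39.1 L) = (53.8)(-22.6) = -1216 J.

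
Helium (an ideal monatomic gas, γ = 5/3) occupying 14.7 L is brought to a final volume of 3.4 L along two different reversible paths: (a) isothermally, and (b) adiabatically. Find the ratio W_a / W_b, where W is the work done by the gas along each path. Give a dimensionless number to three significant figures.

W_a / W_b ≈ 0.590

Path (a) isothermal: W = P₁V₁ ln(V₂/V₁) → W_a/(P₁V₁) = -1.464.
Path (b) adiabatic: W = P₁V₁(1 − (V₁/V₂)^(γ−1))/(γ−1) → W_b/(P₁V₁) = -2.481.
W_a / W_b = -1.464 / -2.481 = 0.5901.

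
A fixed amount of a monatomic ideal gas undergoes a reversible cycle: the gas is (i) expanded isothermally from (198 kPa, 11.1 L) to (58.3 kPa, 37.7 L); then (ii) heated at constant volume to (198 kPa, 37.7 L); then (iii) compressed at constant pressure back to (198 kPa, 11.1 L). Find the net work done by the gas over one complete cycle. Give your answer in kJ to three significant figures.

W_net ≈ -2.58 kJ

Leg (i): W = PᵢVᵢ ln(V_f/Vᵢ) = (2198) ln(37.7/11.1) = 2687 J.
Leg (ii): W = 0.
Leg (iii): W = PΔV = (198)(11.1 − 37.7) = -5267 J.
W_net = 2687 − 5267 = -2580 J.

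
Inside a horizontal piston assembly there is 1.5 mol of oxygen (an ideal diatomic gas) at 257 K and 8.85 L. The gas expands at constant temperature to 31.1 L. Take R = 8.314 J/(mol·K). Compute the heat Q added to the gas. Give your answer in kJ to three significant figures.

Q ≈ 4.03 kJ

Isothermal ⇒ ΔU = 0, so Q = W = nRT ln(V₂/V₁).
Q = (1.5)(8.314)(257) ln(31.1/8.85) = 3205 × 1.257 = 4028 J.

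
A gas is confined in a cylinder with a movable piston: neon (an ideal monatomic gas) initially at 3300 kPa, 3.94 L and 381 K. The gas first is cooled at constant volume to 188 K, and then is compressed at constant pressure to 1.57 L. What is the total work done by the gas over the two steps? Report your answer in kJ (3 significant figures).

Step 1 (isochoric): W = 0 (constant volume).
After step 1: P = 1628 kPa (V unchanged).
Step 2 (isobaric): W = PΔV = (1628 kPa)(1.57 − 3.94 L) = -3859 J.
W_total = 0 − 3859 = -3859 J.

W_total ≈ -3.86 kJ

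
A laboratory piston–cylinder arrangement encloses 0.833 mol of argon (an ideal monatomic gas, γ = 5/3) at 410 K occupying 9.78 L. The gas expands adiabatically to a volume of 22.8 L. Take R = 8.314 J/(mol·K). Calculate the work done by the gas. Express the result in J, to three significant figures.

Adiabatic: TV^(γ−1) = const with γ = 5/3.
T₂ = T₁ (V₁/V₂)^(γ−1) = 410 × (9.78/22.8)^0.667 = 410 × 0.5688 = 233.2 K.
W_by = nCᵥ(T₁ − T₂) = (0.833)(12.47)(410 − 233.2) = 1837 J.

W ≈ 1840 J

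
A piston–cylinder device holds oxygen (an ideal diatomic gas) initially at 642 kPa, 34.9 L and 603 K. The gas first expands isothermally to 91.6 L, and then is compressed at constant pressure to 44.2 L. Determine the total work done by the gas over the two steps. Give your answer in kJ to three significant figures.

W_total ≈ 10.0 kJ

Step 1 (isothermal): W = P₁V₁ ln(V₂/V₁) = (22406) ln(91.6/34.9) = 21620 J.
After step 1: P = 244.6 kPa, V = 91.6 L, T = 603 K.
Step 2 (isobaric): W = PΔV = (244.6 kPa)(44.2 − 91.6 L) = -11594 J.
W_total = 21620 − 11594 = 10026 J.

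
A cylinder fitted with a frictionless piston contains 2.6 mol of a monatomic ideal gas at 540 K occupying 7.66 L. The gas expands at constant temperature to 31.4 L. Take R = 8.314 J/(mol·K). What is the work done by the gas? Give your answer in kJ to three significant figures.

Isothermal: W = nRT ln(V₂/V₁).
W = (2.6)(8.314)(540) × ln(31.4/7.66)
  = 11673 × 1.411
W_by_gas = 16468 J.

W ≈ 16.5 kJ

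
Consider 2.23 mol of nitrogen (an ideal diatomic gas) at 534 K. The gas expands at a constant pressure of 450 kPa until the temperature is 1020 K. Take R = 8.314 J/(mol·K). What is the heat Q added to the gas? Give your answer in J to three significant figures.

Isobaric: W = nRΔT = (2.23)(8.314)(486) = 9011 J.
ΔU = nCᵥΔT with Cᵥ = 5R/2: ΔU = (2.23)(20.79)(486) = 22526 J.
Q = ΔU + W = 22526 + 9011 = 31537 J.

Q ≈ 31500 J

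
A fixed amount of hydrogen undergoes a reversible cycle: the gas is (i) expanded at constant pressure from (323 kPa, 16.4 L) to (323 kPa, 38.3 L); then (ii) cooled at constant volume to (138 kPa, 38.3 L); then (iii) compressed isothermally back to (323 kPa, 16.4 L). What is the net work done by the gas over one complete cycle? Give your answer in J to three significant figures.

W_net ≈ 2590 J

Leg (i): W = PΔV = (323)(38.3 − 16.4) = 7074 J.
Leg (ii): W = 0.
Leg (iii): W = PᵢVᵢ ln(V_f/Vᵢ) = (5285) ln(16.4/38.3) = -4483 J.
W_net = 7074 − 4483 = 2591 J.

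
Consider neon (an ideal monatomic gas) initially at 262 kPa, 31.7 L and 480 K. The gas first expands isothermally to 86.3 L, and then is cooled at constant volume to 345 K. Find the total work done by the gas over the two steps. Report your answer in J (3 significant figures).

W_total ≈ 8320 J

Step 1 (isothermal): W = P₁V₁ ln(V₂/V₁) = (8305) ln(86.3/31.7) = 8318 J.
Step 2 (isochoric): W = 0 (constant volume).
W_total = 8318 + 0 = 8318 J.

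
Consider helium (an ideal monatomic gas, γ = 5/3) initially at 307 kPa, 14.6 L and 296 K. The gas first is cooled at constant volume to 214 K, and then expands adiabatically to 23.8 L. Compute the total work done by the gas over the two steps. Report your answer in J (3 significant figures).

Step 1 (isochoric): W = 0 (constant volume).
After step 1: P = 222 kPa (V unchanged).
Step 2 (adiabatic): W = (P₁V₁ − P₂V₂)/(γ−1) = (3241 − 2340)/0.667 = 1351 J.
W_total = 0 + 1351 = 1351 J.

W_total ≈ 1350 J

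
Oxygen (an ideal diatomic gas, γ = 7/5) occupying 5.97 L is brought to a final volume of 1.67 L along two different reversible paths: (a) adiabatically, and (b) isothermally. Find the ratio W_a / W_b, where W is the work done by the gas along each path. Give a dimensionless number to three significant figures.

Path (a) adiabatic: W = P₁V₁(1 − (V₁/V₂)^(γ−1))/(γ−1) → W_a/(P₁V₁) = -1.661.
Path (b) isothermal: W = P₁V₁ ln(V₂/V₁) → W_b/(P₁V₁) = -1.274.
W_a / W_b = -1.661 / -1.274 = 1.304.

W_a / W_b ≈ 1.30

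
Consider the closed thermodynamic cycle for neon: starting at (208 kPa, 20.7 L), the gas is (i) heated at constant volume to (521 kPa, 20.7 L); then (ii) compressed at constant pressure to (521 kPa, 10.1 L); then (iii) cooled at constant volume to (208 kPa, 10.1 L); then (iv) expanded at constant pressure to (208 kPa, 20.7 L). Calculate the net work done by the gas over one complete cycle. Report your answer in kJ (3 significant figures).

W_net ≈ -3.32 kJ

Constant-volume legs do no work.
W(ii) = (521)(10.1 − 20.7) = -5523 J; W(iv) = (208)(20.7 − 10.1) = 2205 J.
W_net = -5523 + 2205 = -3318 J (the counter-clockwise enclosed area).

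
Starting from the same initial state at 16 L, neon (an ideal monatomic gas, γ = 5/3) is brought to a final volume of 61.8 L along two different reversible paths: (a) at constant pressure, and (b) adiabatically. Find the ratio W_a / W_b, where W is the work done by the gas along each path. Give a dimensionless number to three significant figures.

W_a / W_b ≈ 3.21

Path (a) isobaric: W = P₁(V₂ − V₁) → W_a/(P₁V₁) = 2.862.
Path (b) adiabatic: W = P₁V₁(1 − (V₁/V₂)^(γ−1))/(γ−1) → W_b/(P₁V₁) = 0.8907.
W_a / W_b = 2.862 / 0.8907 = 3.214.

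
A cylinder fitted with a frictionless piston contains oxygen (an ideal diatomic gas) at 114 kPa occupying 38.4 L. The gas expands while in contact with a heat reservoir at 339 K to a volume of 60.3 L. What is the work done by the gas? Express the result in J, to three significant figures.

Isothermal: W = nRT ln(V₂/V₁) = P₁V₁ ln(V₂/V₁).
P₁V₁ = (114 kPa)(38.4 L) = 4378 J.
W = 4378 × ln(60.3/38.4) = 4378 × 0.4513
W_by_gas = 1975 J.

W ≈ 1980 J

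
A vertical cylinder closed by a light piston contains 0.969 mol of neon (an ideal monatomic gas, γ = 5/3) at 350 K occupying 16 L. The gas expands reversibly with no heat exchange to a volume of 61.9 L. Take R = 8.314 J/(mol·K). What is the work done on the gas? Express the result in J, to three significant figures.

W ≈ -2510 J

Adiabatic: TV^(γ−1) = const with γ = 5/3.
T₂ = T₁ (V₁/V₂)^(γ−1) = 350 × (16/61.9)^0.667 = 350 × 0.4058 = 142 K.
W_by = nCᵥ(T₁ − T₂) = (0.969)(12.47)(350 − 142) = 2513 J.
Work on gas = −W_by = -2513 J.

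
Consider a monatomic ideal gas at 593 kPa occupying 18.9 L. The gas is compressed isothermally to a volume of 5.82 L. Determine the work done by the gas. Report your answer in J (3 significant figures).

Isothermal: W = nRT ln(V₂/V₁) = P₁V₁ ln(V₂/V₁).
P₁V₁ = (593 kPa)(18.9 L) = 11208 J.
W = 11208 × ln(5.82/18.9) = 11208 × -1.178
W_by_gas = -13201 J.

W ≈ -13200 J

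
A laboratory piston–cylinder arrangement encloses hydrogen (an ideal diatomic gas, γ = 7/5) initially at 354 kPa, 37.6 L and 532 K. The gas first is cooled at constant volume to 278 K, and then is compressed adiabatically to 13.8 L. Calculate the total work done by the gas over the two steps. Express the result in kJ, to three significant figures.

Step 1 (isochoric): W = 0 (constant volume).
After step 1: P = 185 kPa (V unchanged).
Step 2 (adiabatic): W = (P₁V₁ − P₂V₂)/(γ−1) = (6955 − 10386)/0.4 = -8576 J.
W_total = 0 − 8576 = -8576 J.

W_total ≈ -8.58 kJ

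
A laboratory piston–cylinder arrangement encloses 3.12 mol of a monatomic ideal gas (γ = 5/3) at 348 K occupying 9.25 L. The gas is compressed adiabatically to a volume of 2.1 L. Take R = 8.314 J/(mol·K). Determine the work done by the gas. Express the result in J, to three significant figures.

W ≈ -22800 J

Adiabatic: TV^(γ−1) = const with γ = 5/3.
T₂ = T₁ (V₁/V₂)^(γ−1) = 348 × (9.25/2.1)^0.667 = 348 × 2.687 = 935.1 K.
W_by = nCᵥ(T₁ − T₂) = (3.12)(12.47)(348 − 935.1) = -22844 J.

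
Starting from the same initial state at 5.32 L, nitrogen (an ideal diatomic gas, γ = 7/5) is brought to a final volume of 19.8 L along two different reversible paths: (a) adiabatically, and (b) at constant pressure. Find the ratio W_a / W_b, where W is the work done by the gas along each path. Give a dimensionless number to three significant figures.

W_a / W_b ≈ 0.376

Path (a) adiabatic: W = P₁V₁(1 − (V₁/V₂)^(γ−1))/(γ−1) → W_a/(P₁V₁) = 1.022.
Path (b) isobaric: W = P₁(V₂ − V₁) → W_b/(P₁V₁) = 2.722.
W_a / W_b = 1.022 / 2.722 = 0.3755.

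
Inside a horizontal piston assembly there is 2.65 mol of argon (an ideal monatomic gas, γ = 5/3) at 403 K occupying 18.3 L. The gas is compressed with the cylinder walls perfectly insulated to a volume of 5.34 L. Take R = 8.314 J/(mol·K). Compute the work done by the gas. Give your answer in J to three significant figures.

Adiabatic: TV^(γ−1) = const with γ = 5/3.
T₂ = T₁ (V₁/V₂)^(γ−1) = 403 × (18.3/5.34)^0.667 = 403 × 2.273 = 916 K.
W_by = nCᵥ(T₁ − T₂) = (2.65)(12.47)(403 − 916) = -16955 J.

W ≈ -17000 J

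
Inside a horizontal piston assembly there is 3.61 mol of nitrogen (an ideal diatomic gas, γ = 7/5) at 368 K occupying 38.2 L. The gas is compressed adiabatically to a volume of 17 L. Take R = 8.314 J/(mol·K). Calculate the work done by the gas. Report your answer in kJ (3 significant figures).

W ≈ -10.6 kJ

Adiabatic: TV^(γ−1) = const with γ = 7/5.
T₂ = T₁ (V₁/V₂)^(γ−1) = 368 × (38.2/17)^0.4 = 368 × 1.382 = 508.7 K.
W_by = nCᵥ(T₁ − T₂) = (3.61)(20.79)(368 − 508.7) = -10560 J.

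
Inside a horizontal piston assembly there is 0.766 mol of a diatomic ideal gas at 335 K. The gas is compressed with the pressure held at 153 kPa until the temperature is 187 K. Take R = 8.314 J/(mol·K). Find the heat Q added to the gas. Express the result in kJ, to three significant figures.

Isobaric: W = nRΔT = (0.766)(8.314)(-148) = -942.5 J.
ΔU = nCᵥΔT with Cᵥ = 5R/2: ΔU = (0.766)(20.79)(-148) = -2356 J.
Q = ΔU + W = -2356 − 942.5 = -3299 J.

Q ≈ -3.30 kJ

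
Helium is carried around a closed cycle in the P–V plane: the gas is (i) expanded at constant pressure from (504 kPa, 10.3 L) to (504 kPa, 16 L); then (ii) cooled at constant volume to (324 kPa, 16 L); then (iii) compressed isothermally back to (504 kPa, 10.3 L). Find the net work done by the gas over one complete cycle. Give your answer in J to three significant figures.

W_net ≈ 590 J

Leg (i): W = PΔV = (504)(16 − 10.3) = 2873 J.
Leg (ii): W = 0.
Leg (iii): W = PᵢVᵢ ln(V_f/Vᵢ) = (5184) ln(10.3/16) = -2283 J.
W_net = 2873 − 2283 = 589.5 J.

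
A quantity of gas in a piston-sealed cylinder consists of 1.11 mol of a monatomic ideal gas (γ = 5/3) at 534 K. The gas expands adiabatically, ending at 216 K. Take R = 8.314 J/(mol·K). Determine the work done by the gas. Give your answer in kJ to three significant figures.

Adiabatic ⇒ Q = 0, so W_by = −ΔU = nCᵥ(T₁ − T₂).
Cᵥ = 3R/2 = 12.47 J/(mol·K).
W = (1.11)(12.47)(534 − 216) = 4402 J.

W ≈ 4.40 kJ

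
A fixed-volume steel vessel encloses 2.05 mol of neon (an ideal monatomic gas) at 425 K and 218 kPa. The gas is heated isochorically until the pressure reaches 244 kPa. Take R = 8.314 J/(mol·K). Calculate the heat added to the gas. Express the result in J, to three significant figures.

Constant volume ⇒ W = 0, so Q = ΔU = nCᵥΔT with Cᵥ = 3R/2 = 12.47 J/(mol·K).
At constant V, T₂/T₁ = P₂/P₁ ⇒ ΔT = T₁(P₂/P₁ − 1) = 425·(244/218 − 1) = 50.69 K.
ΔU = (2.05)(12.47)(50.69) = 1296 J.

Q ≈ 1300 J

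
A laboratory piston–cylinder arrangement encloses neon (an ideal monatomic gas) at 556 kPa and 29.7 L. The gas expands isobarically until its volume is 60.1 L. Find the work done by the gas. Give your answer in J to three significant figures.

Isobaric: W = P ΔV.
W = (556 kPa)(60.1 − 29.7 L) = (556)(30.4) = 16902 J.

W ≈ 16900 J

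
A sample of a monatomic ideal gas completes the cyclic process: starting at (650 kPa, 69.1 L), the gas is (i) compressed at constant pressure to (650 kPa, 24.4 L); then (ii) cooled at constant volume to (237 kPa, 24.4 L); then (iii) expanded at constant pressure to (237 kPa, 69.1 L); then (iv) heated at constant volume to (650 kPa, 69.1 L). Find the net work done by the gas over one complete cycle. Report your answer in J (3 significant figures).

Constant-volume legs do no work.
W(i) = (650)(24.4 − 69.1) = -29055 J; W(iii) = (237)(69.1 − 24.4) = 10594 J.
W_net = -29055 + 10594 = -18461 J (the counter-clockwise enclosed area).

W_net ≈ -18500 J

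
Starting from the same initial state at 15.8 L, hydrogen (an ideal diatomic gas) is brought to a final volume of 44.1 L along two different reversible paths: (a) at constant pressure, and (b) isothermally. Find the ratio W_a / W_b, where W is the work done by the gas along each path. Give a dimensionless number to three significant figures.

W_a / W_b ≈ 1.74

Path (a) isobaric: W = P₁(V₂ − V₁) → W_a/(P₁V₁) = 1.791.
Path (b) isothermal: W = P₁V₁ ln(V₂/V₁) → W_b/(P₁V₁) = 1.026.
W_a / W_b = 1.791 / 1.026 = 1.745.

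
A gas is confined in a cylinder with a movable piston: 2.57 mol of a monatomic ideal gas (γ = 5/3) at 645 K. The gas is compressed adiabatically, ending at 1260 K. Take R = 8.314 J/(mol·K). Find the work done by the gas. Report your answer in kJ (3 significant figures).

Adiabatic ⇒ Q = 0, so W_by = −ΔU = nCᵥ(T₁ − T₂).
Cᵥ = 3R/2 = 12.47 J/(mol·K).
W = (2.57)(12.47)(645 − 1260) = -19711 J.

W ≈ -19.7 kJ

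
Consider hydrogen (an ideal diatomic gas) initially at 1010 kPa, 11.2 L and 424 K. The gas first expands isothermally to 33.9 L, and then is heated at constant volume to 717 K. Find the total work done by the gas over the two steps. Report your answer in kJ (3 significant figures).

W_total ≈ 12.5 kJ

Step 1 (isothermal): W = P₁V₁ ln(V₂/V₁) = (11312) ln(33.9/11.2) = 12528 J.
Step 2 (isochoric): W = 0 (constant volume).
W_total = 12528 + 0 = 12528 J.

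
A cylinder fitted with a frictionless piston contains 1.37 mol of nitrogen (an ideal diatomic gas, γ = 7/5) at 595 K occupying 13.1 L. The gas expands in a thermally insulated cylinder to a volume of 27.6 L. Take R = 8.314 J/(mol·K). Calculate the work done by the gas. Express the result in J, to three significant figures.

Adiabatic: TV^(γ−1) = const with γ = 7/5.
T₂ = T₁ (V₁/V₂)^(γ−1) = 595 × (13.1/27.6)^0.4 = 595 × 0.7422 = 441.6 K.
W_by = nCᵥ(T₁ − T₂) = (1.37)(20.79)(595 − 441.6) = 4367 J.

W ≈ 4370 J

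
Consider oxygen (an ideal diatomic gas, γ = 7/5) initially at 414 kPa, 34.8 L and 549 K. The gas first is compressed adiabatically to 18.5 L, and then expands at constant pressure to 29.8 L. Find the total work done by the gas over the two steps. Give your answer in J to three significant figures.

Step 1 (adiabatic): W = (P₁V₁ − P₂V₂)/(γ−1) = (14407 − 18550)/0.4 = -10357 J.
After step 1: P = 1003 kPa, V = 18.5 L, T = 706.9 K.
Step 2 (isobaric): W = PΔV = (1003 kPa)(29.8 − 18.5 L) = 11331 J.
W_total = -10357 + 11331 = 973.6 J.

W_total ≈ 974 J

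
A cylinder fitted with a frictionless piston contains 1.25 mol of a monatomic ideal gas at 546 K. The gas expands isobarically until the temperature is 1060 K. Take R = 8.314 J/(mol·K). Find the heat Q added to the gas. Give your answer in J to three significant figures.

Isobaric: W = nRΔT = (1.25)(8.314)(514) = 5342 J.
ΔU = nCᵥΔT with Cᵥ = 3R/2: ΔU = (1.25)(12.47)(514) = 8013 J.
Q = ΔU + W = 8013 + 5342 = 13354 J.

Q ≈ 13400 J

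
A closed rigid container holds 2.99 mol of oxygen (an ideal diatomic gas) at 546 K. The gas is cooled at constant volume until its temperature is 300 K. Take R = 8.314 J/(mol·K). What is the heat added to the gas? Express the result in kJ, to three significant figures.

Q ≈ -15.3 kJ

Constant volume ⇒ W = 0, so Q = ΔU = nCᵥΔT with Cᵥ = 5R/2 = 20.79 J/(mol·K).
ΔU = (2.99)(20.79)(300 − 546) = -15288 J.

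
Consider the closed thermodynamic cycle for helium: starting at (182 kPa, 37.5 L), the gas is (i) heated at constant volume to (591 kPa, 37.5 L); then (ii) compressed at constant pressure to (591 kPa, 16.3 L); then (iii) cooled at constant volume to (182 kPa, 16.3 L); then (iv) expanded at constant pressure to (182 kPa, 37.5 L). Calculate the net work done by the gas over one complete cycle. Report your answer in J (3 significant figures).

W_net ≈ -8670 J

Constant-volume legs do no work.
W(ii) = (591)(16.3 − 37.5) = -12529 J; W(iv) = (182)(37.5 − 16.3) = 3858 J.
W_net = -12529 + 3858 = -8671 J (the counter-clockwise enclosed area).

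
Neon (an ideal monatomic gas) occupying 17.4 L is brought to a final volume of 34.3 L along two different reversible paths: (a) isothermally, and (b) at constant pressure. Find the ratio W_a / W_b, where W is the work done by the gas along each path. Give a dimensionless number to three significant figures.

Path (a) isothermal: W = P₁V₁ ln(V₂/V₁) → W_a/(P₁V₁) = 0.6787.
Path (b) isobaric: W = P₁(V₂ − V₁) → W_b/(P₁V₁) = 0.9713.
W_a / W_b = 0.6787 / 0.9713 = 0.6988.

W_a / W_b ≈ 0.699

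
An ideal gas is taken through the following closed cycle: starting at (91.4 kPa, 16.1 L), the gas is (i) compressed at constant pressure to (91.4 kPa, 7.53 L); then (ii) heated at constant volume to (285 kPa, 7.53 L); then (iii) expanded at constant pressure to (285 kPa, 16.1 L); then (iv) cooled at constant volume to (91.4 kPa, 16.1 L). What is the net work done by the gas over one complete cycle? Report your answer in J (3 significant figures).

W_net ≈ 1660 J

Constant-volume legs do no work.
W(i) = (91.4)(7.53 − 16.1) = -783.3 J; W(iii) = (285)(16.1 − 7.53) = 2442 J.
W_net = -783.3 + 2442 = 1659 J (the clockwise enclosed area).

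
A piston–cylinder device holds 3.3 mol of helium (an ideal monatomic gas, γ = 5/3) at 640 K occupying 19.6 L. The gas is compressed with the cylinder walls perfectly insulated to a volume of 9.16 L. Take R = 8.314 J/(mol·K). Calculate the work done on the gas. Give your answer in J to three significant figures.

Adiabatic: TV^(γ−1) = const with γ = 5/3.
T₂ = T₁ (V₁/V₂)^(γ−1) = 640 × (19.6/9.16)^0.667 = 640 × 1.661 = 1063 K.
W_by = nCᵥ(T₁ − T₂) = (3.3)(12.47)(640 − 1063) = -17397 J.
Work on gas = −W_by = 17397 J.

W ≈ 17400 J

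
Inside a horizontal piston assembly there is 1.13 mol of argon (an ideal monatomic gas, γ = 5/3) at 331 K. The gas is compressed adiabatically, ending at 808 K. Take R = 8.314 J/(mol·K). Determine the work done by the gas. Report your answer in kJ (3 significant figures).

W ≈ -6.72 kJ

Adiabatic ⇒ Q = 0, so W_by = −ΔU = nCᵥ(T₁ − T₂).
Cᵥ = 3R/2 = 12.47 J/(mol·K).
W = (1.13)(12.47)(331 − 808) = -6722 J.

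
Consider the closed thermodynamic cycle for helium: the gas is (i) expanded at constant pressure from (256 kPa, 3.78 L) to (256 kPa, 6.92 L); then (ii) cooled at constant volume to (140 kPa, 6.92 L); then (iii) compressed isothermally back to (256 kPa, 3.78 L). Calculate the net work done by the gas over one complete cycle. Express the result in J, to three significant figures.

W_net ≈ 218 J

Leg (i): W = PΔV = (256)(6.92 − 3.78) = 803.8 J.
Leg (ii): W = 0.
Leg (iii): W = PᵢVᵢ ln(V_f/Vᵢ) = (968.8) ln(3.78/6.92) = -585.8 J.
W_net = 803.8 − 585.8 = 218 J.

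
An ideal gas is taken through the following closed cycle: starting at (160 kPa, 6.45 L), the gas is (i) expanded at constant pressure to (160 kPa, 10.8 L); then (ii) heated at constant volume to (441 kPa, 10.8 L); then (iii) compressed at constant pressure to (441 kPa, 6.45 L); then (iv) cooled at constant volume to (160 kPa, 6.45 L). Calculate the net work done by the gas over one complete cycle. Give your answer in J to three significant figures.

Constant-volume legs do no work.
W(i) = (160)(10.8 − 6.45) = 696 J; W(iii) = (441)(6.45 − 10.8) = -1918 J.
W_net = 696 − 1918 = -1222 J (the counter-clockwise enclosed area).

W_net ≈ -1220 J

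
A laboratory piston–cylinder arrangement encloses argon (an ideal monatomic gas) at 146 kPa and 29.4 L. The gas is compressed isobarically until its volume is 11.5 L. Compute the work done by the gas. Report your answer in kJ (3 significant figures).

W ≈ -2.61 kJ

Isobaric: W = P ΔV.
W = (146 kPa)(11.5 − 29.4 L) = (146)(-17.9) = -2613 J.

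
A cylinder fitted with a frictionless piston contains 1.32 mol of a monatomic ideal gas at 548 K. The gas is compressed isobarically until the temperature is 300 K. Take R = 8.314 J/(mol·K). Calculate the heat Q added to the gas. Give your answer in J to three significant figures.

Q ≈ -6800 J

Isobaric: W = nRΔT = (1.32)(8.314)(-248) = -2722 J.
ΔU = nCᵥΔT with Cᵥ = 3R/2: ΔU = (1.32)(12.47)(-248) = -4083 J.
Q = ΔU + W = -4083 − 2722 = -6804 J.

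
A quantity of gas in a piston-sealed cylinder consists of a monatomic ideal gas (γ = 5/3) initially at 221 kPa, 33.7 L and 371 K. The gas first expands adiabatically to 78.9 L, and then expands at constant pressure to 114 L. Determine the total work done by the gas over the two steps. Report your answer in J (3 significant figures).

Step 1 (adiabatic): W = (P₁V₁ − P₂V₂)/(γ−1) = (7448 − 4224)/0.667 = 4836 J.
After step 1: P = 53.54 kPa, V = 78.9 L, T = 210.4 K.
Step 2 (isobaric): W = PΔV = (53.54 kPa)(114 − 78.9 L) = 1879 J.
W_total = 4836 + 1879 = 6715 J.

W_total ≈ 6710 J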